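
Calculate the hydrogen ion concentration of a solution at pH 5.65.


[H+] = 10^(-pH)
[H+] = 10^(-5.65)
[H+] = 2.239e-06 M

2.239e-06 M


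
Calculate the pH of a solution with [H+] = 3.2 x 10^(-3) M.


pH = -log10([H+])
pH = -log10(3.2 x 10^(-3))
pH = 2.4949

2.4949


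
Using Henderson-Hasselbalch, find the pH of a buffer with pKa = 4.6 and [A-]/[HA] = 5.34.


pH = pKa + log10([A-]/[HA])
pH = 4.6 + log10(5.34)
pH = 5.3275

5.3275


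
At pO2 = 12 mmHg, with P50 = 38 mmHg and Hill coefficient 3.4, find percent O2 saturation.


Y = pO2^n / (P50^n + pO2^n)
Y = 12^3.4 / (38^3.4 + 12^3.4)
Y = 1.95%

1.95%


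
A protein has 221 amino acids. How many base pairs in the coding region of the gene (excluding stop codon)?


Each amino acid = 1 codon = 3 bp
bp = 221 * 3 = 663 bp

663 bp


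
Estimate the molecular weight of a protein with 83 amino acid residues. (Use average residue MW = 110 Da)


MW = n_residues * 110 Da
MW = 83 * 110
MW = 9130 Da

9130 Da


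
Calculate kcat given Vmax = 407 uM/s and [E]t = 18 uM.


kcat = Vmax / [E]t
kcat = 407 / 18
kcat = 22.6111 s^-1

22.6111 s^-1


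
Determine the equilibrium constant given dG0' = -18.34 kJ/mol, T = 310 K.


Keq = exp(-dG0 * 1000 / (R * T))
Keq = exp(-(-18.34) * 1000 / (8.314 * 310))
Keq = 1231.3466

1231.3466


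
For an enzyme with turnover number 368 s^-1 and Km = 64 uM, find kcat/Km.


Catalytic efficiency = kcat / Km
= 368 / 64
= 5.75 uM^-1*s^-1

5.75 uM^-1*s^-1


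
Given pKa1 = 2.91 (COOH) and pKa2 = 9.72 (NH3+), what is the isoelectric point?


pI = (pKa1 + pKa2) / 2
pI = (2.91 + 9.72) / 2
pI = 6.315

6.315


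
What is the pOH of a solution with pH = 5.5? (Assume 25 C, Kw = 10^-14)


pOH = 14 - pH
pOH = 14 - 5.5
pOH = 8.5

8.5


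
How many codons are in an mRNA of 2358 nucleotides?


codons = nucleotides / 3
codons = 2358 / 3 = 786

786


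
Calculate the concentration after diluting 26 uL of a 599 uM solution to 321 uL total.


C2 = C1 * V1 / V2
C2 = 599 * 26 / 321
C2 = 48.5171 uM

48.5171 uM


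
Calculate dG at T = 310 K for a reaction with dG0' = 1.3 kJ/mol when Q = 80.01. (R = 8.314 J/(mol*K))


dG = dG0' + RT * ln(Q) / 1000
dG = 1.3 + 8.314 * 310 * ln(80.01) / 1000
dG = 12.5943 kJ/mol

12.5943 kJ/mol


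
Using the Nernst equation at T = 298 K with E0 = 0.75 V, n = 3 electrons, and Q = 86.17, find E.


E = E0 - (RT/nF) * ln(Q)
E = 0.75 - (8.314 * 298 / (3 * 96485)) * ln(86.17)
E = 0.7119 V

0.7119 V


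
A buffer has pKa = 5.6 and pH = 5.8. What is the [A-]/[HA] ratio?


[A-]/[HA] = 10^(pH - pKa)
= 10^(5.8 - 5.6)
= 1.5849

1.5849


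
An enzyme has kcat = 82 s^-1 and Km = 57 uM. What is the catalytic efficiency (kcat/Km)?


Catalytic efficiency = kcat / Km
= 82 / 57
= 1.4386 uM^-1*s^-1

1.4386 uM^-1*s^-1


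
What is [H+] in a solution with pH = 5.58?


[H+] = 10^(-pH)
[H+] = 10^(-5.58)
[H+] = 2.630e-06 M

2.630e-06 M


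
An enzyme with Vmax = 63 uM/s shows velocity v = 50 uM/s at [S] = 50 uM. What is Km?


Km = [S] * (Vmax - v) / v
Km = 50 * (63 - 50) / 50
Km = 13.0 uM

13.0 uM


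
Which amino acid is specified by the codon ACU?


Standard genetic code lookup.
Codon ACU -> Thr

Thr


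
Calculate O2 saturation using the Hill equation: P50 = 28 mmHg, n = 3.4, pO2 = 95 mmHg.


Y = pO2^n / (P50^n + pO2^n)
Y = 95^3.4 / (28^3.4 + 95^3.4)
Y = 98.45%

98.45%


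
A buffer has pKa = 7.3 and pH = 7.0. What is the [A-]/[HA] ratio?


[A-]/[HA] = 10^(pH - pKa)
= 10^(7.0 - 7.3)
= 0.5012

0.5012


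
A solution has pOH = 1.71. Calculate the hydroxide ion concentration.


[OH-] = 10^(-pOH)
[OH-] = 10^(-1.71)
[OH-] = 0.0195 M

0.0195 M


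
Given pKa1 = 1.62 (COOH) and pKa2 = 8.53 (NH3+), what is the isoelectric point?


pI = (pKa1 + pKa2) / 2
pI = (1.62 + 8.53) / 2
pI = 5.075

5.075


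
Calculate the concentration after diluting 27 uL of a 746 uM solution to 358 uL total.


C2 = C1 * V1 / V2
C2 = 746 * 27 / 358
C2 = 56.2626 uM

56.2626 uM


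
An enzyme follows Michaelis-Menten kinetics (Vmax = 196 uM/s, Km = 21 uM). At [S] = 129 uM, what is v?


v = Vmax * [S] / (Km + [S])
v = 196 * 129 / (21 + 129)
v = 168.56 uM/s

168.56 uM/s


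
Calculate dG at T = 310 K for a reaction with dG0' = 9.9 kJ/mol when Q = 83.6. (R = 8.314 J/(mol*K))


dG = dG0' + RT * ln(Q) / 1000
dG = 9.9 + 8.314 * 310 * ln(83.6) / 1000
dG = 21.3074 kJ/mol

21.3074 kJ/mol


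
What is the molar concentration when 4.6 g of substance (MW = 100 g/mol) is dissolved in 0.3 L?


C = (mass / MW) / volume
C = (4.6 / 100) / 0.3
C = 0.1533 M

0.1533 M


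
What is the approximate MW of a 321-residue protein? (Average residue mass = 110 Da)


MW = n_residues * 110 Da
MW = 321 * 110
MW = 35310 Da

35310 Da


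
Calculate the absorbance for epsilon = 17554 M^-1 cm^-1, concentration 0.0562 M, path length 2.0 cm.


A = epsilon * c * l
A = 17554 * 0.0562 * 2.0
A = 1973.0696

1973.0696


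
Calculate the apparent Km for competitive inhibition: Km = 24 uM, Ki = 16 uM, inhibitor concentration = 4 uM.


Km_app = Km * (1 + [I]/Ki)
Km_app = 24 * (1 + 4/16)
Km_app = 30.0 uM

30.0 uM


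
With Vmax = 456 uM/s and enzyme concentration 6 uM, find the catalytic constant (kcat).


kcat = Vmax / [E]t
kcat = 456 / 6
kcat = 76.0 s^-1

76.0 s^-1


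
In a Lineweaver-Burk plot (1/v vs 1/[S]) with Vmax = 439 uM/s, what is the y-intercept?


y-intercept = 1/Vmax
= 1/439
= 0.0023 s/uM

0.0023 s/uM


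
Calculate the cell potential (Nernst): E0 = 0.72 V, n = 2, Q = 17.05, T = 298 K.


E = E0 - (RT/nF) * ln(Q)
E = 0.72 - (8.314 * 298 / (2 * 96485)) * ln(17.05)
E = 0.6836 V

0.6836 V


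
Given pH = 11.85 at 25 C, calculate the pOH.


pOH = 14 - pH
pOH = 14 - 11.85
pOH = 2.15

2.15


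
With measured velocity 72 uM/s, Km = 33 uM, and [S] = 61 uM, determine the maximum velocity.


Vmax = v * (Km + [S]) / [S]
Vmax = 72 * (33 + 61) / 61
Vmax = 110.9508 uM/s

110.9508 uM/s


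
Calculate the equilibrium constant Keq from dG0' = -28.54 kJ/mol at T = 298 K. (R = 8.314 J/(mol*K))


Keq = exp(-dG0 * 1000 / (R * T))
Keq = exp(-(-28.54) * 1000 / (8.314 * 298))
Keq = 100643.7491

100643.7491


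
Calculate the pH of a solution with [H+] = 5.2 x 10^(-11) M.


pH = -log10([H+])
pH = -log10(5.2 x 10^(-11))
pH = 10.284

10.284


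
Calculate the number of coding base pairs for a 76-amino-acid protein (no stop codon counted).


Each amino acid = 1 codon = 3 bp
bp = 76 * 3 = 228 bp

228 bp


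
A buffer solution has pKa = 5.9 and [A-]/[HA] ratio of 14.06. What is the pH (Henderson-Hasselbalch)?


pH = pKa + log10([A-]/[HA])
pH = 5.9 + log10(14.06)
pH = 7.048

7.048


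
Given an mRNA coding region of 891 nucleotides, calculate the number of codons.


codons = nucleotides / 3
codons = 891 / 3 = 297

297


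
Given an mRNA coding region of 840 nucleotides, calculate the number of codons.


codons = nucleotides / 3
codons = 840 / 3 = 280

280


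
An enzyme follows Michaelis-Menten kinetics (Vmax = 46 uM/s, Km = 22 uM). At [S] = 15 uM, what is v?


v = Vmax * [S] / (Km + [S])
v = 46 * 15 / (22 + 15)
v = 18.6486 uM/s

18.6486 uM/s


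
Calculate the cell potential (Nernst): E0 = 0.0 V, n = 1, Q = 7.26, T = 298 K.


E = E0 - (RT/nF) * ln(Q)
E = 0.0 - (8.314 * 298 / (1 * 96485)) * ln(7.26)
E = -0.0509 V

-0.0509 V


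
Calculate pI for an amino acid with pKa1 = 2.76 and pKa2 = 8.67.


pI = (pKa1 + pKa2) / 2
pI = (2.76 + 8.67) / 2
pI = 5.715

5.715


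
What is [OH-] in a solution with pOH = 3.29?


[OH-] = 10^(-pOH)
[OH-] = 10^(-3.29)
[OH-] = 5.129e-04 M

5.129e-04 M


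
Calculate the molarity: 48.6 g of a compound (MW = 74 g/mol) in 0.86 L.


C = (mass / MW) / volume
C = (48.6 / 74) / 0.86
C = 0.7637 M

0.7637 M


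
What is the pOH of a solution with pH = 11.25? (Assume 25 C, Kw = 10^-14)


pOH = 14 - pH
pOH = 14 - 11.25
pOH = 2.75

2.75


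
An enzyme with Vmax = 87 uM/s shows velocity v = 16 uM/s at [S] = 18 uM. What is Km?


Km = [S] * (Vmax - v) / v
Km = 18 * (87 - 16) / 16
Km = 79.875 uM

79.875 uM


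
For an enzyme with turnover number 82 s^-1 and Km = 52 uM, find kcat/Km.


Catalytic efficiency = kcat / Km
= 82 / 52
= 1.5769 uM^-1*s^-1

1.5769 uM^-1*s^-1


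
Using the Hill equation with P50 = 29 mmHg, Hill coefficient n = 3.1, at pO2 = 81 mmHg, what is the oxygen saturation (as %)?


Y = pO2^n / (P50^n + pO2^n)
Y = 81^3.1 / (29^3.1 + 81^3.1)
Y = 96.02%

96.02%


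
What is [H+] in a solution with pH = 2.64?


[H+] = 10^(-pH)
[H+] = 10^(-2.64)
[H+] = 0.0023 M

0.0023 M


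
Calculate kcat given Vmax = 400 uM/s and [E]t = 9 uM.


kcat = Vmax / [E]t
kcat = 400 / 9
kcat = 44.4444 s^-1

44.4444 s^-1


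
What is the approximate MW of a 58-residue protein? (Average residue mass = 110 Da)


MW = n_residues * 110 Da
MW = 58 * 110
MW = 6380 Da

6380 Da


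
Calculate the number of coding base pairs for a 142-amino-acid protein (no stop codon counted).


Each amino acid = 1 codon = 3 bp
bp = 142 * 3 = 426 bp

426 bp


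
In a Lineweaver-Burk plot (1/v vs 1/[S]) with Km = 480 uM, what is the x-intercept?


x-intercept = -1/Km
= -1/480
= -0.0021 1/uM

-0.0021 1/uM


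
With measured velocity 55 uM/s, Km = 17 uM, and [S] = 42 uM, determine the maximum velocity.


Vmax = v * (Km + [S]) / [S]
Vmax = 55 * (17 + 42) / 42
Vmax = 77.2619 uM/s

77.2619 uM/s


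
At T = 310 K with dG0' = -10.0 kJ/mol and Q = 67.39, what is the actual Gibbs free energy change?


dG = dG0' + RT * ln(Q) / 1000
dG = -10.0 + 8.314 * 310 * ln(67.39) / 1000
dG = 0.8519 kJ/mol

0.8519 kJ/mol


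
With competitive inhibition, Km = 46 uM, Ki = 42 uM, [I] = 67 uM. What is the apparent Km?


Km_app = Km * (1 + [I]/Ki)
Km_app = 46 * (1 + 67/42)
Km_app = 119.381 uM

119.381 uM


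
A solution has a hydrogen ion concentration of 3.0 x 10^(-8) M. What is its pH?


pH = -log10([H+])
pH = -log10(3.0 x 10^(-8))
pH = 7.5229

7.5229


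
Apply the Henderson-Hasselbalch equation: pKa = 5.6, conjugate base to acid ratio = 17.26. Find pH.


pH = pKa + log10([A-]/[HA])
pH = 5.6 + log10(17.26)
pH = 6.837

6.837


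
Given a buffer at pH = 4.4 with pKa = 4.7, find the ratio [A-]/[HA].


[A-]/[HA] = 10^(pH - pKa)
= 10^(4.4 - 4.7)
= 0.5012

0.5012


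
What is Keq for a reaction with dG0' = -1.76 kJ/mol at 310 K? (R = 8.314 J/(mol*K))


Keq = exp(-dG0 * 1000 / (R * T))
Keq = exp(-(-1.76) * 1000 / (8.314 * 310))
Keq = 1.9796

1.9796


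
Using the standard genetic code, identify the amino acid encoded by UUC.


Standard genetic code lookup.
Codon UUC -> Phe

Phe


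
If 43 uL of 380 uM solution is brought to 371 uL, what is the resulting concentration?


C2 = C1 * V1 / V2
C2 = 380 * 43 / 371
C2 = 44.0431 uM

44.0431 uM


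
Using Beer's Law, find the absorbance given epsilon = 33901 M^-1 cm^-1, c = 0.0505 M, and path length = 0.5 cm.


A = epsilon * c * l
A = 33901 * 0.0505 * 0.5
A = 856.0003

856.0003


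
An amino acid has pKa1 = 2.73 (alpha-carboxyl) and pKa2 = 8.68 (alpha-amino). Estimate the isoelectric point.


pI = (pKa1 + pKa2) / 2
pI = (2.73 + 8.68) / 2
pI = 5.705

5.705


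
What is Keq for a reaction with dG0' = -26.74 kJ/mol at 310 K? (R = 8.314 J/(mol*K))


Keq = exp(-dG0 * 1000 / (R * T))
Keq = exp(-(-26.74) * 1000 / (8.314 * 310))
Keq = 32049.531

32049.531


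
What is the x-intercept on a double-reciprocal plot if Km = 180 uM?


x-intercept = -1/Km
= -1/180
= -0.0056 1/uM

-0.0056 1/uM


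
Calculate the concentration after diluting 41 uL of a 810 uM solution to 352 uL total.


C2 = C1 * V1 / V2
C2 = 810 * 41 / 352
C2 = 94.3466 uM

94.3466 uM


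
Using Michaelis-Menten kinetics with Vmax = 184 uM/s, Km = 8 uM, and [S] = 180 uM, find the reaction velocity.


v = Vmax * [S] / (Km + [S])
v = 184 * 180 / (8 + 180)
v = 176.1702 uM/s

176.1702 uM/s


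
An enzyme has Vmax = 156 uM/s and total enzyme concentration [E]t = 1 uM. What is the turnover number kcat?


kcat = Vmax / [E]t
kcat = 156 / 1
kcat = 156.0 s^-1

156.0 s^-1


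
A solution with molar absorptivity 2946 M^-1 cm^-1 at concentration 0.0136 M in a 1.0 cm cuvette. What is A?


A = epsilon * c * l
A = 2946 * 0.0136 * 1.0
A = 40.0656

40.0656


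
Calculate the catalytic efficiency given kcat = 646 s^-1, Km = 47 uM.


Catalytic efficiency = kcat / Km
= 646 / 47
= 13.7447 uM^-1*s^-1

13.7447 uM^-1*s^-1


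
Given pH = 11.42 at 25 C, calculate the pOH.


pOH = 14 - pH
pOH = 14 - 11.42
pOH = 2.58

2.58


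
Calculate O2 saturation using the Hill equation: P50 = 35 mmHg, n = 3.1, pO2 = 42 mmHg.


Y = pO2^n / (P50^n + pO2^n)
Y = 42^3.1 / (35^3.1 + 42^3.1)
Y = 63.77%

63.77%


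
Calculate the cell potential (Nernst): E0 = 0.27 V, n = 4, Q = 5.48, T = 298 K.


E = E0 - (RT/nF) * ln(Q)
E = 0.27 - (8.314 * 298 / (4 * 96485)) * ln(5.48)
E = 0.2591 V

0.2591 V


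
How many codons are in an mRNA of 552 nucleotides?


codons = nucleotides / 3
codons = 552 / 3 = 184

184


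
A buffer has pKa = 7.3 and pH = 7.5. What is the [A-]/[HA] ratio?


[A-]/[HA] = 10^(pH - pKa)
= 10^(7.5 - 7.3)
= 1.5849

1.5849


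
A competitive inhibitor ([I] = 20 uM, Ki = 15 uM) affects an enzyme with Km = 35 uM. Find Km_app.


Km_app = Km * (1 + [I]/Ki)
Km_app = 35 * (1 + 20/15)
Km_app = 81.6667 uM

81.6667 uM


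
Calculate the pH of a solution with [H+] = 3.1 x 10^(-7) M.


pH = -log10([H+])
pH = -log10(3.1 x 10^(-7))
pH = 6.5086

6.5086


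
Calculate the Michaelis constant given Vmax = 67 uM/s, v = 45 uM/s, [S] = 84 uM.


Km = [S] * (Vmax - v) / v
Km = 84 * (67 - 45) / 45
Km = 41.0667 uM

41.0667 uM


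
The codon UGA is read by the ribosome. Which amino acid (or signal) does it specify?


Standard genetic code lookup.
Codon UGA -> Stop

Stop


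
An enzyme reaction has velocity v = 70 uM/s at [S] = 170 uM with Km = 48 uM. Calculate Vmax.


Vmax = v * (Km + [S]) / [S]
Vmax = 70 * (48 + 170) / 170
Vmax = 89.7647 uM/s

89.7647 uM/s


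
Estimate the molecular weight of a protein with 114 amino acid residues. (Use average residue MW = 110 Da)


MW = n_residues * 110 Da
MW = 114 * 110
MW = 12540 Da

12540 Da


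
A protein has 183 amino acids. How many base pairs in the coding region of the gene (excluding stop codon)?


Each amino acid = 1 codon = 3 bp
bp = 183 * 3 = 549 bp

549 bp


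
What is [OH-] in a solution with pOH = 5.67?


[OH-] = 10^(-pOH)
[OH-] = 10^(-5.67)
[OH-] = 2.138e-06 M

2.138e-06 M


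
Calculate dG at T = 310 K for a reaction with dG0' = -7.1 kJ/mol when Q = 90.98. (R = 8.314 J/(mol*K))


dG = dG0' + RT * ln(Q) / 1000
dG = -7.1 + 8.314 * 310 * ln(90.98) / 1000
dG = 4.5255 kJ/mol

4.5255 kJ/mol


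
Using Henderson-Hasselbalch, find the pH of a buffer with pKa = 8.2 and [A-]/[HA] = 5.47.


pH = pKa + log10([A-]/[HA])
pH = 8.2 + log10(5.47)
pH = 8.938

8.938


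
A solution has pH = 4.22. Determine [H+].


[H+] = 10^(-pH)
[H+] = 10^(-4.22)
[H+] = 6.026e-05 M

6.026e-05 M


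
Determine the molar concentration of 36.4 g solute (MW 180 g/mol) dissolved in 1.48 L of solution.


C = (mass / MW) / volume
C = (36.4 / 180) / 1.48
C = 0.1366 M

0.1366 M


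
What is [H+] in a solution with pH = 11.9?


[H+] = 10^(-pH)
[H+] = 10^(-11.9)
[H+] = 1.259e-12 M

1.259e-12 M


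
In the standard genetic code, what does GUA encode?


Standard genetic code lookup.
Codon GUA -> Val

Val


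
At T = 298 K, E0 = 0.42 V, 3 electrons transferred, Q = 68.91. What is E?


E = E0 - (RT/nF) * ln(Q)
E = 0.42 - (8.314 * 298 / (3 * 96485)) * ln(68.91)
E = 0.3838 V

0.3838 V


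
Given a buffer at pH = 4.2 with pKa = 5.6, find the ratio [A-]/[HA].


[A-]/[HA] = 10^(pH - pKa)
= 10^(4.2 - 5.6)
= 0.0398

0.0398


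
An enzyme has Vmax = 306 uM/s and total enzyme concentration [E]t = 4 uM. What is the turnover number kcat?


kcat = Vmax / [E]t
kcat = 306 / 4
kcat = 76.5 s^-1

76.5 s^-1


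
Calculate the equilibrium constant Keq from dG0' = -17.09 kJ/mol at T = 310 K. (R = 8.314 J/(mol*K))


Keq = exp(-dG0 * 1000 / (R * T))
Keq = exp(-(-17.09) * 1000 / (8.314 * 310))
Keq = 758.1396

758.1396


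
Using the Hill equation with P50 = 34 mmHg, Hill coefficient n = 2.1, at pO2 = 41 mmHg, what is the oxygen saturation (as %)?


Y = pO2^n / (P50^n + pO2^n)
Y = 41^2.1 / (34^2.1 + 41^2.1)
Y = 59.7%

59.7%


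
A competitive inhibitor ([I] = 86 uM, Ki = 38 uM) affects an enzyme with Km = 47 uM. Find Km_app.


Km_app = Km * (1 + [I]/Ki)
Km_app = 47 * (1 + 86/38)
Km_app = 153.3684 uM

153.3684 uM


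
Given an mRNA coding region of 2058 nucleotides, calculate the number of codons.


codons = nucleotides / 3
codons = 2058 / 3 = 686

686


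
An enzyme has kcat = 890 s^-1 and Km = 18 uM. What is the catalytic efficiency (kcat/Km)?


Catalytic efficiency = kcat / Km
= 890 / 18
= 49.4444 uM^-1*s^-1

49.4444 uM^-1*s^-1


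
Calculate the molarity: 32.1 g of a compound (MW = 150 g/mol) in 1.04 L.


C = (mass / MW) / volume
C = (32.1 / 150) / 1.04
C = 0.2058 M

0.2058 M


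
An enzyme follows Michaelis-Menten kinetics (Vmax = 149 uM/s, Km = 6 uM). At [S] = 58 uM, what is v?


v = Vmax * [S] / (Km + [S])
v = 149 * 58 / (6 + 58)
v = 135.0312 uM/s

135.0312 uM/s


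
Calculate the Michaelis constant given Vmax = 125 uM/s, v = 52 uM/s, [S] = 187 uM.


Km = [S] * (Vmax - v) / v
Km = 187 * (125 - 52) / 52
Km = 262.5192 uM

262.5192 uM


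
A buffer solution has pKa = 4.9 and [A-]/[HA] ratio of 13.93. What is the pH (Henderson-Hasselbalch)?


pH = pKa + log10([A-]/[HA])
pH = 4.9 + log10(13.93)
pH = 6.044

6.044


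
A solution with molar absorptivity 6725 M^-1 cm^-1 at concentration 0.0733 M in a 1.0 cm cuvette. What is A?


A = epsilon * c * l
A = 6725 * 0.0733 * 1.0
A = 492.9425

492.9425


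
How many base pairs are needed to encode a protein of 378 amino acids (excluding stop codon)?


Each amino acid = 1 codon = 3 bp
bp = 378 * 3 = 1134 bp

1134 bp


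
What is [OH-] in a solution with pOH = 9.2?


[OH-] = 10^(-pOH)
[OH-] = 10^(-9.2)
[OH-] = 6.310e-10 M

6.310e-10 M


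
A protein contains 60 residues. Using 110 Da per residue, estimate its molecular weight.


MW = n_residues * 110 Da
MW = 60 * 110
MW = 6600 Da

6600 Da


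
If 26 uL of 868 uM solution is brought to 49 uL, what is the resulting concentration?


C2 = C1 * V1 / V2
C2 = 868 * 26 / 49
C2 = 460.5714 uM

460.5714 uM


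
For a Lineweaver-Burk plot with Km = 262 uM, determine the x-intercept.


x-intercept = -1/Km
= -1/262
= -0.0038 1/uM

-0.0038 1/uM


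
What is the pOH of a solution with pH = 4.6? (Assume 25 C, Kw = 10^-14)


pOH = 14 - pH
pOH = 14 - 4.6
pOH = 9.4

9.4


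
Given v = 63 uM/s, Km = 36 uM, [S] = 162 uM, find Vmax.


Vmax = v * (Km + [S]) / [S]
Vmax = 63 * (36 + 162) / 162
Vmax = 77.0 uM/s

77.0 uM/s


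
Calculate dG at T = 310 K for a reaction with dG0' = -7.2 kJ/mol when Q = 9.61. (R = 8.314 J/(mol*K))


dG = dG0' + RT * ln(Q) / 1000
dG = -7.2 + 8.314 * 310 * ln(9.61) / 1000
dG = -1.368 kJ/mol

-1.368 kJ/mol


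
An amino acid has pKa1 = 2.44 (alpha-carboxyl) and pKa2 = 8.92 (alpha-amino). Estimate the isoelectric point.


pI = (pKa1 + pKa2) / 2
pI = (2.44 + 8.92) / 2
pI = 5.68

5.68


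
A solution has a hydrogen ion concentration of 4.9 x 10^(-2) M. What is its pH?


pH = -log10([H+])
pH = -log10(4.9 x 10^(-2))
pH = 1.3098

1.3098


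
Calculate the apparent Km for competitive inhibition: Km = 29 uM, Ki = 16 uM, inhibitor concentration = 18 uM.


Km_app = Km * (1 + [I]/Ki)
Km_app = 29 * (1 + 18/16)
Km_app = 61.625 uM

61.625 uM


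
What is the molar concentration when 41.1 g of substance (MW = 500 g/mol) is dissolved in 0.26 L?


C = (mass / MW) / volume
C = (41.1 / 500) / 0.26
C = 0.3162 M

0.3162 M


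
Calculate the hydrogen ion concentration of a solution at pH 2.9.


[H+] = 10^(-pH)
[H+] = 10^(-2.9)
[H+] = 0.0013 M

0.0013 M


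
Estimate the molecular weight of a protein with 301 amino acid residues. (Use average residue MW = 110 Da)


MW = n_residues * 110 Da
MW = 301 * 110
MW = 33110 Da

33110 Da


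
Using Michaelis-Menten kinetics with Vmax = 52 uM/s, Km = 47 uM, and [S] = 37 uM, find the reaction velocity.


v = Vmax * [S] / (Km + [S])
v = 52 * 37 / (47 + 37)
v = 22.9048 uM/s

22.9048 uM/s


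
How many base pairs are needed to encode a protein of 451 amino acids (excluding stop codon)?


Each amino acid = 1 codon = 3 bp
bp = 451 * 3 = 1353 bp

1353 bp


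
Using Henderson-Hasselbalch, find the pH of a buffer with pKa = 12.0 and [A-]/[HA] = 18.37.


pH = pKa + log10([A-]/[HA])
pH = 12.0 + log10(18.37)
pH = 13.2641

13.2641


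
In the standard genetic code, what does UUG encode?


Standard genetic code lookup.
Codon UUG -> Leu

Leu


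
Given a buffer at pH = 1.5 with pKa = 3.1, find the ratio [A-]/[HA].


[A-]/[HA] = 10^(pH - pKa)
= 10^(1.5 - 3.1)
= 0.0251

0.0251


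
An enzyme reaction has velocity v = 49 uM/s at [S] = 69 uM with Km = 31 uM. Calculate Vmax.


Vmax = v * (Km + [S]) / [S]
Vmax = 49 * (31 + 69) / 69
Vmax = 71.0145 uM/s

71.0145 uM/s


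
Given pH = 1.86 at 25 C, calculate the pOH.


pOH = 14 - pH
pOH = 14 - 1.86
pOH = 12.14

12.14


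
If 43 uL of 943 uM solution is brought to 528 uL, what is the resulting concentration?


C2 = C1 * V1 / V2
C2 = 943 * 43 / 528
C2 = 76.7973 uM

76.7973 uM


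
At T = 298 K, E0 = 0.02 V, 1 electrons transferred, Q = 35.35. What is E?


E = E0 - (RT/nF) * ln(Q)
E = 0.02 - (8.314 * 298 / (1 * 96485)) * ln(35.35)
E = -0.0716 V

-0.0716 V


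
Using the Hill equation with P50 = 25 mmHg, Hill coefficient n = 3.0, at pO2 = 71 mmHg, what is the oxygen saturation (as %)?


Y = pO2^n / (P50^n + pO2^n)
Y = 71^3.0 / (25^3.0 + 71^3.0)
Y = 95.82%

95.82%


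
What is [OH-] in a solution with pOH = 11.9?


[OH-] = 10^(-pOH)
[OH-] = 10^(-11.9)
[OH-] = 1.259e-12 M

1.259e-12 M


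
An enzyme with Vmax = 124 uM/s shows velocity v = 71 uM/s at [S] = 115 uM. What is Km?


Km = [S] * (Vmax - v) / v
Km = 115 * (124 - 71) / 71
Km = 85.8451 uM

85.8451 uM


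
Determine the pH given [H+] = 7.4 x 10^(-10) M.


pH = -log10([H+])
pH = -log10(7.4 x 10^(-10))
pH = 9.1308

9.1308


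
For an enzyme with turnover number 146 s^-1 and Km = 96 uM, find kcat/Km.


Catalytic efficiency = kcat / Km
= 146 / 96
= 1.5208 uM^-1*s^-1

1.5208 uM^-1*s^-1


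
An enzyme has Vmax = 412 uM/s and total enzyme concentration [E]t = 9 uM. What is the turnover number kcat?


kcat = Vmax / [E]t
kcat = 412 / 9
kcat = 45.7778 s^-1

45.7778 s^-1


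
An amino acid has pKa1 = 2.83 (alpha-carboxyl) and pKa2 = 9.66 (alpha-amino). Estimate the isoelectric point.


pI = (pKa1 + pKa2) / 2
pI = (2.83 + 9.66) / 2
pI = 6.245

6.245


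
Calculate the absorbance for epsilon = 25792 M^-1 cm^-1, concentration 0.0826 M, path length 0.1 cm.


A = epsilon * c * l
A = 25792 * 0.0826 * 0.1
A = 213.0419

213.0419


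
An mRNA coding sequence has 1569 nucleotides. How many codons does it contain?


codons = nucleotides / 3
codons = 1569 / 3 = 523

523


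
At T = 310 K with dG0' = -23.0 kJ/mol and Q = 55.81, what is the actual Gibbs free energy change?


dG = dG0' + RT * ln(Q) / 1000
dG = -23.0 + 8.314 * 310 * ln(55.81) / 1000
dG = -12.6341 kJ/mol

-12.6341 kJ/mol


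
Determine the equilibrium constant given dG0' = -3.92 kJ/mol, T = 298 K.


Keq = exp(-dG0 * 1000 / (R * T))
Keq = exp(-(-3.92) * 1000 / (8.314 * 298))
Keq = 4.8656

4.8656


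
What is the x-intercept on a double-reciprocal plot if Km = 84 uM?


x-intercept = -1/Km
= -1/84
= -0.0119 1/uM

-0.0119 1/uM


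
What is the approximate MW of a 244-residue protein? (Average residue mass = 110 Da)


MW = n_residues * 110 Da
MW = 244 * 110
MW = 26840 Da

26840 Da


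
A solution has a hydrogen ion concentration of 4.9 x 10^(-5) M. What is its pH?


pH = -log10([H+])
pH = -log10(4.9 x 10^(-5))
pH = 4.3098

4.3098


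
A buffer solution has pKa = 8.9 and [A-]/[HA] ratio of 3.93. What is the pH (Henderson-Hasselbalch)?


pH = pKa + log10([A-]/[HA])
pH = 8.9 + log10(3.93)
pH = 9.4944

9.4944


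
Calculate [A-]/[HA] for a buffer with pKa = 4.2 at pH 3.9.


[A-]/[HA] = 10^(pH - pKa)
= 10^(3.9 - 4.2)
= 0.5012

0.5012


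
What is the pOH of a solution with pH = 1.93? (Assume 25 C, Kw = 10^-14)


pOH = 14 - pH
pOH = 14 - 1.93
pOH = 12.07

12.07


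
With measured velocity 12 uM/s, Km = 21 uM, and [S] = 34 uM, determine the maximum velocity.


Vmax = v * (Km + [S]) / [S]
Vmax = 12 * (21 + 34) / 34
Vmax = 19.4118 uM/s

19.4118 uM/s


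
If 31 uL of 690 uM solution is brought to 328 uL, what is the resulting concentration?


C2 = C1 * V1 / V2
C2 = 690 * 31 / 328
C2 = 65.2134 uM

65.2134 uM


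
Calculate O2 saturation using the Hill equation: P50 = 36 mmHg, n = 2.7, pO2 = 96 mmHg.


Y = pO2^n / (P50^n + pO2^n)
Y = 96^2.7 / (36^2.7 + 96^2.7)
Y = 93.39%

93.39%


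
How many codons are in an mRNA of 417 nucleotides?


codons = nucleotides / 3
codons = 417 / 3 = 139

139


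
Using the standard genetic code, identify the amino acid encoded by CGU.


Standard genetic code lookup.
Codon CGU -> Arg

Arg


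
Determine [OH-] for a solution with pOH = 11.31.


[OH-] = 10^(-pOH)
[OH-] = 10^(-11.31)
[OH-] = 4.898e-12 M

4.898e-12 M


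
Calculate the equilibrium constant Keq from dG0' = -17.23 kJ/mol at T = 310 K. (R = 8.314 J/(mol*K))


Keq = exp(-dG0 * 1000 / (R * T))
Keq = exp(-(-17.23) * 1000 / (8.314 * 310))
Keq = 800.4604

800.4604


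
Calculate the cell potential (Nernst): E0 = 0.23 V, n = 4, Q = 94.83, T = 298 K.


E = E0 - (RT/nF) * ln(Q)
E = 0.23 - (8.314 * 298 / (4 * 96485)) * ln(94.83)
E = 0.2008 V

0.2008 V


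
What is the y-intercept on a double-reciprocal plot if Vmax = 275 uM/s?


y-intercept = 1/Vmax
= 1/275
= 0.0036 s/uM

0.0036 s/uM


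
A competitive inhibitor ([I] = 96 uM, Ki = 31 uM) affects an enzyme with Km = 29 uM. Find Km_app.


Km_app = Km * (1 + [I]/Ki)
Km_app = 29 * (1 + 96/31)
Km_app = 118.8065 uM

118.8065 uM


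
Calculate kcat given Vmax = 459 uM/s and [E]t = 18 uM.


kcat = Vmax / [E]t
kcat = 459 / 18
kcat = 25.5 s^-1

25.5 s^-1


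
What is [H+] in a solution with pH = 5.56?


[H+] = 10^(-pH)
[H+] = 10^(-5.56)
[H+] = 2.754e-06 M

2.754e-06 M


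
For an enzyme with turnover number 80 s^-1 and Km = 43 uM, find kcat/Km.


Catalytic efficiency = kcat / Km
= 80 / 43
= 1.8605 uM^-1*s^-1

1.8605 uM^-1*s^-1


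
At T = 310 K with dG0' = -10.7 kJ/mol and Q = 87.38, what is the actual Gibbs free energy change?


dG = dG0' + RT * ln(Q) / 1000
dG = -10.7 + 8.314 * 310 * ln(87.38) / 1000
dG = 0.8214 kJ/mol

0.8214 kJ/mol


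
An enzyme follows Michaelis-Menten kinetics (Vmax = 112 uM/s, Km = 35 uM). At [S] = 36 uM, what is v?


v = Vmax * [S] / (Km + [S])
v = 112 * 36 / (35 + 36)
v = 56.7887 uM/s

56.7887 uM/s


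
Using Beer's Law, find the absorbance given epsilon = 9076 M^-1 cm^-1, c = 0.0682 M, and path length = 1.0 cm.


A = epsilon * c * l
A = 9076 * 0.0682 * 1.0
A = 618.9832

618.9832


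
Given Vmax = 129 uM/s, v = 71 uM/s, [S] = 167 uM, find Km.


Km = [S] * (Vmax - v) / v
Km = 167 * (129 - 71) / 71
Km = 136.4225 uM

136.4225 uM


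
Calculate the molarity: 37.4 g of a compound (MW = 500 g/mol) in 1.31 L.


C = (mass / MW) / volume
C = (37.4 / 500) / 1.31
C = 0.0571 M

0.0571 M


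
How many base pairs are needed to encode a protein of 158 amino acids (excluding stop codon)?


Each amino acid = 1 codon = 3 bp
bp = 158 * 3 = 474 bp

474 bp


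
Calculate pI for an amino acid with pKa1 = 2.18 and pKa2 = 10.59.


pI = (pKa1 + pKa2) / 2
pI = (2.18 + 10.59) / 2
pI = 6.385

6.385


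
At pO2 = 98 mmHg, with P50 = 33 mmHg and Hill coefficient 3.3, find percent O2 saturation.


Y = pO2^n / (P50^n + pO2^n)
Y = 98^3.3 / (33^3.3 + 98^3.3)
Y = 97.32%

97.32%


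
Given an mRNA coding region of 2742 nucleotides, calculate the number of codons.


codons = nucleotides / 3
codons = 2742 / 3 = 914

914


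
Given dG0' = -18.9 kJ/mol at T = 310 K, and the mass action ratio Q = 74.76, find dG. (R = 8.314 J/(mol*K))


dG = dG0' + RT * ln(Q) / 1000
dG = -18.9 + 8.314 * 310 * ln(74.76) / 1000
dG = -7.7806 kJ/mol

-7.7806 kJ/mol


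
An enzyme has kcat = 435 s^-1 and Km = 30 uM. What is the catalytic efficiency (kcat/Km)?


Catalytic efficiency = kcat / Km
= 435 / 30
= 14.5 uM^-1*s^-1

14.5 uM^-1*s^-1


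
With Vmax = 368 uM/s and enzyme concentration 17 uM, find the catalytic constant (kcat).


kcat = Vmax / [E]t
kcat = 368 / 17
kcat = 21.6471 s^-1

21.6471 s^-1


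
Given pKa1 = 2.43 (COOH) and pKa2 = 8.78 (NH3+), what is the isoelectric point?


pI = (pKa1 + pKa2) / 2
pI = (2.43 + 8.78) / 2
pI = 5.605

5.605


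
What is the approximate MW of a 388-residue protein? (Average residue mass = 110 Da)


MW = n_residues * 110 Da
MW = 388 * 110
MW = 42680 Da

42680 Da


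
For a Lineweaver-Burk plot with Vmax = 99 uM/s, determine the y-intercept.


y-intercept = 1/Vmax
= 1/99
= 0.0101 s/uM

0.0101 s/uM


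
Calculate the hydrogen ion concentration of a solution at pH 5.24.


[H+] = 10^(-pH)
[H+] = 10^(-5.24)
[H+] = 5.754e-06 M

5.754e-06 M


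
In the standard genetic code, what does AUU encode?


Standard genetic code lookup.
Codon AUU -> Ile

Ile


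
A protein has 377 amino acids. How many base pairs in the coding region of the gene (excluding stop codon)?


Each amino acid = 1 codon = 3 bp
bp = 377 * 3 = 1131 bp

1131 bp


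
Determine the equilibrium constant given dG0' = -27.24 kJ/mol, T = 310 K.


Keq = exp(-dG0 * 1000 / (R * T))
Keq = exp(-(-27.24) * 1000 / (8.314 * 310))
Keq = 38911.1567

38911.1567


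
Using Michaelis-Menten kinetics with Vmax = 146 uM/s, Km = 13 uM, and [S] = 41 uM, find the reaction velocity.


v = Vmax * [S] / (Km + [S])
v = 146 * 41 / (13 + 41)
v = 110.8519 uM/s

110.8519 uM/s


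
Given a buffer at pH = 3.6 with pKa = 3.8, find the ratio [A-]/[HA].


[A-]/[HA] = 10^(pH - pKa)
= 10^(3.6 - 3.8)
= 0.631

0.631


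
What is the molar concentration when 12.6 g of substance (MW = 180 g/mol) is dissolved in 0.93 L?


C = (mass / MW) / volume
C = (12.6 / 180) / 0.93
C = 0.0753 M

0.0753 M


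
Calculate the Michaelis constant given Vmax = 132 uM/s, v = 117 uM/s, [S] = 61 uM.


Km = [S] * (Vmax - v) / v
Km = 61 * (132 - 117) / 117
Km = 7.8205 uM

7.8205 uM


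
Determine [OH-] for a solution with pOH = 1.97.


[OH-] = 10^(-pOH)
[OH-] = 10^(-1.97)
[OH-] = 0.0107 M

0.0107 M


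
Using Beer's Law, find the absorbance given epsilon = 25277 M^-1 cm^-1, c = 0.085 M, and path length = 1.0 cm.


A = epsilon * c * l
A = 25277 * 0.085 * 1.0
A = 2148.545

2148.545


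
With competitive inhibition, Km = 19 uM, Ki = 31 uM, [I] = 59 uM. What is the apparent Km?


Km_app = Km * (1 + [I]/Ki)
Km_app = 19 * (1 + 59/31)
Km_app = 55.1613 uM

55.1613 uM


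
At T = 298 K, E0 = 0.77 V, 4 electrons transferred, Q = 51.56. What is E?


E = E0 - (RT/nF) * ln(Q)
E = 0.77 - (8.314 * 298 / (4 * 96485)) * ln(51.56)
E = 0.7447 V

0.7447 V


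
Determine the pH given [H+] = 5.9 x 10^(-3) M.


pH = -log10([H+])
pH = -log10(5.9 x 10^(-3))
pH = 2.2291

2.2291


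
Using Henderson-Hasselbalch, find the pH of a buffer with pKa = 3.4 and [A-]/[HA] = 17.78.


pH = pKa + log10([A-]/[HA])
pH = 3.4 + log10(17.78)
pH = 4.6499

4.6499


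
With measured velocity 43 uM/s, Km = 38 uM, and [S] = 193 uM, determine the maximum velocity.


Vmax = v * (Km + [S]) / [S]
Vmax = 43 * (38 + 193) / 193
Vmax = 51.4663 uM/s

51.4663 uM/s


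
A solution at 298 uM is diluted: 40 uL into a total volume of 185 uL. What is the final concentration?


C2 = C1 * V1 / V2
C2 = 298 * 40 / 185
C2 = 64.4324 uM

64.4324 uM


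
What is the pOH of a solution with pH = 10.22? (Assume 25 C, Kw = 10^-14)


pOH = 14 - pH
pOH = 14 - 10.22
pOH = 3.78

3.78


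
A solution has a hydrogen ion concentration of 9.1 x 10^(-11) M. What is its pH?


pH = -log10([H+])
pH = -log10(9.1 x 10^(-11))
pH = 10.041

10.041


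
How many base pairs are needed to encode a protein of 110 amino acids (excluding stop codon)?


Each amino acid = 1 codon = 3 bp
bp = 110 * 3 = 330 bp

330 bp


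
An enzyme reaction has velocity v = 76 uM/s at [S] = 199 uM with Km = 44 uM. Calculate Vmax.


Vmax = v * (Km + [S]) / [S]
Vmax = 76 * (44 + 199) / 199
Vmax = 92.804 uM/s

92.804 uM/s


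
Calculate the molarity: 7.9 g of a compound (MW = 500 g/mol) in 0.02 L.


C = (mass / MW) / volume
C = (7.9 / 500) / 0.02
C = 0.79 M

0.79 M


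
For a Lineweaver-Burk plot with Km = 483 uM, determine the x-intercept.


x-intercept = -1/Km
= -1/483
= -0.0021 1/uM

-0.0021 1/uM


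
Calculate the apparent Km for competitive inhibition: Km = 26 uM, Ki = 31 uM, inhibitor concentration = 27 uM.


Km_app = Km * (1 + [I]/Ki)
Km_app = 26 * (1 + 27/31)
Km_app = 48.6452 uM

48.6452 uM


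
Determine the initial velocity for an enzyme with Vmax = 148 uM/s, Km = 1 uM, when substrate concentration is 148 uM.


v = Vmax * [S] / (Km + [S])
v = 148 * 148 / (1 + 148)
v = 147.0067 uM/s

147.0067 uM/s


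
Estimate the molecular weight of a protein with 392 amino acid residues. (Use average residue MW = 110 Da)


MW = n_residues * 110 Da
MW = 392 * 110
MW = 43120 Da

43120 Da


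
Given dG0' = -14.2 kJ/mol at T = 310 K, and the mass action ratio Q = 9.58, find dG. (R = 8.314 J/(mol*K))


dG = dG0' + RT * ln(Q) / 1000
dG = -14.2 + 8.314 * 310 * ln(9.58) / 1000
dG = -8.376 kJ/mol

-8.376 kJ/mol


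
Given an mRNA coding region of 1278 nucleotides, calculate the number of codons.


codons = nucleotides / 3
codons = 1278 / 3 = 426

426


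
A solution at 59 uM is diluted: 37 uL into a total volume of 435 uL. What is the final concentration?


C2 = C1 * V1 / V2
C2 = 59 * 37 / 435
C2 = 5.0184 uM

5.0184 uM


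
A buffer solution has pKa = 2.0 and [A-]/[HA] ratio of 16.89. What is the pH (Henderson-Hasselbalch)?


pH = pKa + log10([A-]/[HA])
pH = 2.0 + log10(16.89)
pH = 3.2276

3.2276


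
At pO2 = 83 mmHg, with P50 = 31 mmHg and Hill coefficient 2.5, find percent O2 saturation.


Y = pO2^n / (P50^n + pO2^n)
Y = 83^2.5 / (31^2.5 + 83^2.5)
Y = 92.14%

92.14%


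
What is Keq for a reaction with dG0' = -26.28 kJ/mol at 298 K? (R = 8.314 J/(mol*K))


Keq = exp(-dG0 * 1000 / (R * T))
Keq = exp(-(-26.28) * 1000 / (8.314 * 298))
Keq = 40423.1914

40423.1914


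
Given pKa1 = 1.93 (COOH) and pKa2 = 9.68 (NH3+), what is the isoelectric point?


pI = (pKa1 + pKa2) / 2
pI = (1.93 + 9.68) / 2
pI = 5.805

5.805


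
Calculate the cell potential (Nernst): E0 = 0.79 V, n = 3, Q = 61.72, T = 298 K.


E = E0 - (RT/nF) * ln(Q)
E = 0.79 - (8.314 * 298 / (3 * 96485)) * ln(61.72)
E = 0.7547 V

0.7547 V


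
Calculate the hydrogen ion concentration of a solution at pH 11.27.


[H+] = 10^(-pH)
[H+] = 10^(-11.27)
[H+] = 5.370e-12 M

5.370e-12 M


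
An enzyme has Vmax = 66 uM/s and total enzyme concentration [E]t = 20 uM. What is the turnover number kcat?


kcat = Vmax / [E]t
kcat = 66 / 20
kcat = 3.3 s^-1

3.3 s^-1


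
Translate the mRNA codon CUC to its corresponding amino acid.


Standard genetic code lookup.
Codon CUC -> Leu

Leu


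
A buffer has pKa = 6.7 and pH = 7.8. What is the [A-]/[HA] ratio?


[A-]/[HA] = 10^(pH - pKa)
= 10^(7.8 - 6.7)
= 12.5893

12.5893


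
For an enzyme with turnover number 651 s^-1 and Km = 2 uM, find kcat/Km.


Catalytic efficiency = kcat / Km
= 651 / 2
= 325.5 uM^-1*s^-1

325.5 uM^-1*s^-1


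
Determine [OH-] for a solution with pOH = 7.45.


[OH-] = 10^(-pOH)
[OH-] = 10^(-7.45)
[OH-] = 3.548e-08 M

3.548e-08 M


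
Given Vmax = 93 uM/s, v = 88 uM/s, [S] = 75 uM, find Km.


Km = [S] * (Vmax - v) / v
Km = 75 * (93 - 88) / 88
Km = 4.2614 uM

4.2614 uM


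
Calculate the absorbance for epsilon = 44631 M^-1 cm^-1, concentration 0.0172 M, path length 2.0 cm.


A = epsilon * c * l
A = 44631 * 0.0172 * 2.0
A = 1535.3064

1535.3064


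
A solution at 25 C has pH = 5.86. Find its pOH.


pOH = 14 - pH
pOH = 14 - 5.86
pOH = 8.14

8.14


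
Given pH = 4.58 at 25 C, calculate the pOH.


pOH = 14 - pH
pOH = 14 - 4.58
pOH = 9.42

9.42


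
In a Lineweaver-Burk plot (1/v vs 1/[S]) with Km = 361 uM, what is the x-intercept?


x-intercept = -1/Km
= -1/361
= -0.0028 1/uM

-0.0028 1/uM


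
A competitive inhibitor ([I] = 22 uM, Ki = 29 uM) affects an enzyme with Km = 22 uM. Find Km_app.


Km_app = Km * (1 + [I]/Ki)
Km_app = 22 * (1 + 22/29)
Km_app = 38.6897 uM

38.6897 uM


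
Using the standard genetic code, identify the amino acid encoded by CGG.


Standard genetic code lookup.
Codon CGG -> Arg

Arg


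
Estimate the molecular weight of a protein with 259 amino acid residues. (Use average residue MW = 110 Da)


MW = n_residues * 110 Da
MW = 259 * 110
MW = 28490 Da

28490 Da


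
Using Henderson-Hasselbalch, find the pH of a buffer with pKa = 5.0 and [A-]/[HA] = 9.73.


pH = pKa + log10([A-]/[HA])
pH = 5.0 + log10(9.73)
pH = 5.9881

5.9881


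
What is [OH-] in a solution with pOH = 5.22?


[OH-] = 10^(-pOH)
[OH-] = 10^(-5.22)
[OH-] = 6.026e-06 M

6.026e-06 M


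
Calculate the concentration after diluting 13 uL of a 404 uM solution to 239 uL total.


C2 = C1 * V1 / V2
C2 = 404 * 13 / 239
C2 = 21.9749 uM

21.9749 uM


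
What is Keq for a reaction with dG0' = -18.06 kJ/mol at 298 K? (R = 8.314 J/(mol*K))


Keq = exp(-dG0 * 1000 / (R * T))
Keq = exp(-(-18.06) * 1000 / (8.314 * 298))
Keq = 1464.6837

1464.6837


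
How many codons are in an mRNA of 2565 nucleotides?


codons = nucleotides / 3
codons = 2565 / 3 = 855

855


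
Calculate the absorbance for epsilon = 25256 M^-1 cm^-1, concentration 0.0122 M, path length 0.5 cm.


A = epsilon * c * l
A = 25256 * 0.0122 * 0.5
A = 154.0616

154.0616


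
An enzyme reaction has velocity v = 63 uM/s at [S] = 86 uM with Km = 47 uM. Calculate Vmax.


Vmax = v * (Km + [S]) / [S]
Vmax = 63 * (47 + 86) / 86
Vmax = 97.4302 uM/s

97.4302 uM/s


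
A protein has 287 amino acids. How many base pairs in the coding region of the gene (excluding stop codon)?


Each amino acid = 1 codon = 3 bp
bp = 287 * 3 = 861 bp

861 bp


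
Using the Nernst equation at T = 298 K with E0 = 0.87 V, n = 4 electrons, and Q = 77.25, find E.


E = E0 - (RT/nF) * ln(Q)
E = 0.87 - (8.314 * 298 / (4 * 96485)) * ln(77.25)
E = 0.8421 V

0.8421 V


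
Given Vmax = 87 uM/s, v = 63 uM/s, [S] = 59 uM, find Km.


Km = [S] * (Vmax - v) / v
Km = 59 * (87 - 63) / 63
Km = 22.4762 uM

22.4762 uM


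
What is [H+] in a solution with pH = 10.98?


[H+] = 10^(-pH)
[H+] = 10^(-10.98)
[H+] = 1.047e-11 M

1.047e-11 M


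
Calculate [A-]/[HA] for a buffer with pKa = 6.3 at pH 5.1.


[A-]/[HA] = 10^(pH - pKa)
= 10^(5.1 - 6.3)
= 0.0631

0.0631


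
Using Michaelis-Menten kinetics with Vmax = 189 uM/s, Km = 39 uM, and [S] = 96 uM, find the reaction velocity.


v = Vmax * [S] / (Km + [S])
v = 189 * 96 / (39 + 96)
v = 134.4 uM/s

134.4 uM/s


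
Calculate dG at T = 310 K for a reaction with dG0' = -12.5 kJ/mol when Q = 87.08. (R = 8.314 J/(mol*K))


dG = dG0' + RT * ln(Q) / 1000
dG = -12.5 + 8.314 * 310 * ln(87.08) / 1000
dG = -0.9875 kJ/mol

-0.9875 kJ/mol
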